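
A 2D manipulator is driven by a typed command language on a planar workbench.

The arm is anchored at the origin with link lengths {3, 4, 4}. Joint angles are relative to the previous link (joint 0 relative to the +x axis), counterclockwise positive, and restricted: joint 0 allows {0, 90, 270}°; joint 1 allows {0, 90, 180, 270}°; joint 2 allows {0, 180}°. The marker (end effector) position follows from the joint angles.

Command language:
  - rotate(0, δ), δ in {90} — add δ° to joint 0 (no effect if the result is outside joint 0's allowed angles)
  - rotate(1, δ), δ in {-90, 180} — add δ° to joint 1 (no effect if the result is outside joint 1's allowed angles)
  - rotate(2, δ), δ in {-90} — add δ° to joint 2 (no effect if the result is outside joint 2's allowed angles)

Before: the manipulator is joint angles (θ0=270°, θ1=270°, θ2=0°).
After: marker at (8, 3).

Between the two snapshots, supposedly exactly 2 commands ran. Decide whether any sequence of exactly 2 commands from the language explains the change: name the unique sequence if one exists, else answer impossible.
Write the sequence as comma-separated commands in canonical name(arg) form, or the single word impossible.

rotate(0, 90), rotate(0, 90)

start: joint angles (θ0=270°, θ1=270°, θ2=0°)
t=1 rotate(0, 90) ⇒ joint angles (θ0=0°, θ1=270°, θ2=0°)
t=2 rotate(0, 90) ⇒ joint angles (θ0=90°, θ1=270°, θ2=0°)
no other 2-command option fits: unique.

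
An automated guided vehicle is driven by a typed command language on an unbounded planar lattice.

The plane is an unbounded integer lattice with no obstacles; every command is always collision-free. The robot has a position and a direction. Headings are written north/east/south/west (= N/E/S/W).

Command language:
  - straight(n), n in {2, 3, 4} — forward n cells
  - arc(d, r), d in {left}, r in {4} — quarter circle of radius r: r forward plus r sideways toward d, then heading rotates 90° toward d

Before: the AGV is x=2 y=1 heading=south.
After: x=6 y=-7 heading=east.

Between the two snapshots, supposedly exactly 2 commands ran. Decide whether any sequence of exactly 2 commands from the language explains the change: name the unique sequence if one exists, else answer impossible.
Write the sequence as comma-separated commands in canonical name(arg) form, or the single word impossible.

key: running arc(left, 4) before straight(4) would end elsewhere — order is forced
start: x=2 y=1 heading=south
[1] after straight(4): x=2 y=-3 heading=south
[2] after arc(left, 4): x=6 y=-7 heading=east
uniquely the one of 16 2-step routes that fits.

straight(4), arc(left, 4)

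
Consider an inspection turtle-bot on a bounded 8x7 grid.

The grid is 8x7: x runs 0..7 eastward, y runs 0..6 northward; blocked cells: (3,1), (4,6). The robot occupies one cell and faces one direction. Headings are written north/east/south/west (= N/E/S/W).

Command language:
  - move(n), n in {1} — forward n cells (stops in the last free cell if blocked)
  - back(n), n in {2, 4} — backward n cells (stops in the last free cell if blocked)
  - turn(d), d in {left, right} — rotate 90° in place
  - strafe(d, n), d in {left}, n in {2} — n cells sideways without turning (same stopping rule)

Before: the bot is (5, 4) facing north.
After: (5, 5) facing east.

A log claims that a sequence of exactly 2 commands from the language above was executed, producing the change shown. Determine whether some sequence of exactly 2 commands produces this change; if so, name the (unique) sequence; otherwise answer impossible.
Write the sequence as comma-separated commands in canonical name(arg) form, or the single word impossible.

move(1), turn(right)

key: running turn(right) before move(1) would end elsewhere — order is forced
start: (5, 4) facing north
[1] after move(1): (5, 5) facing north
[2] after turn(right): (5, 5) facing east
no rival 2-sequence matches.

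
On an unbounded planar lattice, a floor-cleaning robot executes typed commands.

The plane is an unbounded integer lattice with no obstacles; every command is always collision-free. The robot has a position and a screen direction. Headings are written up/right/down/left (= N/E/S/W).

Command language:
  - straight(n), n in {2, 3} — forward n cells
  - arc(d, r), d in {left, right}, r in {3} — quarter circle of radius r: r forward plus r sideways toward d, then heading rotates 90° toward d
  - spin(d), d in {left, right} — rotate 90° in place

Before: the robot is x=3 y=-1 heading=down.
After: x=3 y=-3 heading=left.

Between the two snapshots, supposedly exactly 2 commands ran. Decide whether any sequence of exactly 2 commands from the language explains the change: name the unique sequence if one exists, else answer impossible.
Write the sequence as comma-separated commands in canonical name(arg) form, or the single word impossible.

key: cell and facing (now W) both changed — the 2 commands mix motion and turning
start: x=3 y=-1 heading=down
[1] after straight(2): x=3 y=-3 heading=down
[2] after spin(right): x=3 y=-3 heading=left
uniquely the one of 36 2-step routes that fits.

straight(2), spin(right)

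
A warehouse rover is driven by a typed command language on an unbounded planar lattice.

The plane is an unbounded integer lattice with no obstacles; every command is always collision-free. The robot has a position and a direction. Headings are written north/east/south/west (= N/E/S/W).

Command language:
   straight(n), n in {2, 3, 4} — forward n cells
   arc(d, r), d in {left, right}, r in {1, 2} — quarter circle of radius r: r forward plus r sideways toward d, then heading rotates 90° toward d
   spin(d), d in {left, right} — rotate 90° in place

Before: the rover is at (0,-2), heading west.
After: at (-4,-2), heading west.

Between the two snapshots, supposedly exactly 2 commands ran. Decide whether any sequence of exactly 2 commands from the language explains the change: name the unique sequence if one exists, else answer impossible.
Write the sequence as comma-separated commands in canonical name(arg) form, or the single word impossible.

key: heading stays W — no command in the sequence turns
t0: at (0,-2), heading west
[1] after straight(2): at (-2,-2), heading west
[2] after straight(2): at (-4,-2), heading west
uniquely the one of 81 2-step routes that fits.

straight(2), straight(2)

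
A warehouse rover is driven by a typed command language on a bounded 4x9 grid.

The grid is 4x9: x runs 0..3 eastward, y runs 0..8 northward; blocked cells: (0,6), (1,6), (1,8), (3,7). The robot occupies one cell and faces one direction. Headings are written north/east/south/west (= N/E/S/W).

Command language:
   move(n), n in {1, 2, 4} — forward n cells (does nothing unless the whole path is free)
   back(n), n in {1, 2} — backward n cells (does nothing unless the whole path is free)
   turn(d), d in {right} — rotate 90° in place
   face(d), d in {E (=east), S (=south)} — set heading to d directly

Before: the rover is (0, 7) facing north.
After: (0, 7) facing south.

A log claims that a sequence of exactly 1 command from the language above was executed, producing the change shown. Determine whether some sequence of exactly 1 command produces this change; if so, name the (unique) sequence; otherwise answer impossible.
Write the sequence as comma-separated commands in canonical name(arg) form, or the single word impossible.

key: parked at (0,7) the whole time — nothing moves the robot
initial: (0, 7) facing north
[1] after face(S): (0, 7) facing south
all 8 alternatives checked — unique.

face(S)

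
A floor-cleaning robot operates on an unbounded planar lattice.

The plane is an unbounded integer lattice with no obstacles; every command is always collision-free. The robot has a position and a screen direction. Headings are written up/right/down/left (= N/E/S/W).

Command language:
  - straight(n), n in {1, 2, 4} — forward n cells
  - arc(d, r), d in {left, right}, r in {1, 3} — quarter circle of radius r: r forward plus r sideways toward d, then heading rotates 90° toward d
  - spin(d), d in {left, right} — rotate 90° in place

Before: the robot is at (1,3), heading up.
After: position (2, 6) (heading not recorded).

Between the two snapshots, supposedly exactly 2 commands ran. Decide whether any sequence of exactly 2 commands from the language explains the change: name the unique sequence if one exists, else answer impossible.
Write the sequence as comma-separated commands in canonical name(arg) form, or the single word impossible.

key: running arc(right, 1) before straight(2) would end elsewhere — order is forced
t0: at (1,3), heading up
1. straight(2) → at (1,5), heading up
2. arc(right, 1) → at (2,6), heading right
no other 2-command option fits: unique.

straight(2), arc(right, 1)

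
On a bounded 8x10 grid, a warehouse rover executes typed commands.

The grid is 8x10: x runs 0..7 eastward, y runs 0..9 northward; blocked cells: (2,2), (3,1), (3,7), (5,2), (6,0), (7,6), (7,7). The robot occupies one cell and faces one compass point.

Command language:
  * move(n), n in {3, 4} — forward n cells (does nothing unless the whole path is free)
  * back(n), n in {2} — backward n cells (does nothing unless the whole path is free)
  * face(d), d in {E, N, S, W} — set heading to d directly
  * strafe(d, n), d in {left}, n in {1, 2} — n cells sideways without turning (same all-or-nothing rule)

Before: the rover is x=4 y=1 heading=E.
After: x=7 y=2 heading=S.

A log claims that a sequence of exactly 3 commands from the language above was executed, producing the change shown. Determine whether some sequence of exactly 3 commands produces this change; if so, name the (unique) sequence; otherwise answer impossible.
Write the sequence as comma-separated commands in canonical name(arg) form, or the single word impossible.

move(3), strafe(left, 1), face(S)

key: position moved to (7,2) AND the heading swung to S — translation plus rotation needed
begin: x=4 y=1 heading=E
step 1 (move(3)): x=7 y=1 heading=E
step 2 (strafe(left, 1)): x=7 y=2 heading=E
step 3 (face(S)): x=7 y=2 heading=S
no other 3-command option fits: unique.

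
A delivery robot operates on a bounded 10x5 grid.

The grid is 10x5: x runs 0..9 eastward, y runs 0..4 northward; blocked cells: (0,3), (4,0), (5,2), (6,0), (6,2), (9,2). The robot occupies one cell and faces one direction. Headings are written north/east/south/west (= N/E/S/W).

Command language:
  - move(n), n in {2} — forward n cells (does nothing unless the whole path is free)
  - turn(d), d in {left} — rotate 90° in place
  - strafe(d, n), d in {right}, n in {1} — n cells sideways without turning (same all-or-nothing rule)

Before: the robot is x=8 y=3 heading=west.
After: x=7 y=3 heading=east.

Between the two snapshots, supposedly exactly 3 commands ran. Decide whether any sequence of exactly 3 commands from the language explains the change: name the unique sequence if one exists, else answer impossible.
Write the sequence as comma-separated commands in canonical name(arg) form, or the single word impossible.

key: position moved to (7,3) AND the heading swung to E — translation plus rotation needed
initial: x=8 y=3 heading=west
t=1 turn(left) ⇒ x=8 y=3 heading=south
t=2 strafe(right, 1) ⇒ x=7 y=3 heading=south
t=3 turn(left) ⇒ x=7 y=3 heading=east
no other 3-command option fits: unique.

turn(left), strafe(right, 1), turn(left)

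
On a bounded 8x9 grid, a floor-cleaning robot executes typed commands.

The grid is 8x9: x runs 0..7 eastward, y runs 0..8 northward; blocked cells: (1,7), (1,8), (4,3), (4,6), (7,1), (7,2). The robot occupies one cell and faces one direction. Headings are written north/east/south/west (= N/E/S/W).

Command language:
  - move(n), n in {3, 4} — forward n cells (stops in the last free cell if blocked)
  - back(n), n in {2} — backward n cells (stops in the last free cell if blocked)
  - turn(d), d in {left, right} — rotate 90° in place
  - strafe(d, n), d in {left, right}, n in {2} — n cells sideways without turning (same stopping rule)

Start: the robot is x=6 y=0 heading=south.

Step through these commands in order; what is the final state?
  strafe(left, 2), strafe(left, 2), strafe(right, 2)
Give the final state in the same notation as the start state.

t0: x=6 y=0 heading=south
step 1 (strafe(left, 2)): x=7 y=0 heading=south
step 2 (strafe(left, 2)): x=7 y=0 heading=south
step 3 (strafe(right, 2)): x=5 y=0 heading=south

x=5 y=0 heading=south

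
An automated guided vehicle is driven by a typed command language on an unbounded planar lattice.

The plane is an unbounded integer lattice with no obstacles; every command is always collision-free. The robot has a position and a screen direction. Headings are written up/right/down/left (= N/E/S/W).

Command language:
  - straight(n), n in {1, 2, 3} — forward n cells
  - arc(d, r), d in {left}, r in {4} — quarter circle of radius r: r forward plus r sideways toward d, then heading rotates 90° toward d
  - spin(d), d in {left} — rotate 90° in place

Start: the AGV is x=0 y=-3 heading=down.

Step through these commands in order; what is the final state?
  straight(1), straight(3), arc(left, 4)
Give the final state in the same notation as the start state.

x=4 y=-11 heading=right

begin: x=0 y=-3 heading=down
[1] after straight(1): x=0 y=-4 heading=down
[2] after straight(3): x=0 y=-7 heading=down
[3] after arc(left, 4): x=4 y=-11 heading=right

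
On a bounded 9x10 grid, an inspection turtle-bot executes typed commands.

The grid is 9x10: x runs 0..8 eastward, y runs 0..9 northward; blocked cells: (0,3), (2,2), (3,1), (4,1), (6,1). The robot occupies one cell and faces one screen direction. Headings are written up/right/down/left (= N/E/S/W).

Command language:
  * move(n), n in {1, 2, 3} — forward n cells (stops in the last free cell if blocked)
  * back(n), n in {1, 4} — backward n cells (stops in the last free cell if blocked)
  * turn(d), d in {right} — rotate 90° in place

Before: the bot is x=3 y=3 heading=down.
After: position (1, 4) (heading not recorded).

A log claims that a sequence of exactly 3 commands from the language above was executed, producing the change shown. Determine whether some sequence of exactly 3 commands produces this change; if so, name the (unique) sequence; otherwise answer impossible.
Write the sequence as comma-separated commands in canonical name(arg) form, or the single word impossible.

back(1), turn(right), move(2)

key: order matters: swapping back(1) and move(2) lands elsewhere
from: x=3 y=3 heading=down
[1] after back(1): x=3 y=4 heading=down
[2] after turn(right): x=3 y=4 heading=left
[3] after move(2): x=1 y=4 heading=left
no other 3-command option fits: unique.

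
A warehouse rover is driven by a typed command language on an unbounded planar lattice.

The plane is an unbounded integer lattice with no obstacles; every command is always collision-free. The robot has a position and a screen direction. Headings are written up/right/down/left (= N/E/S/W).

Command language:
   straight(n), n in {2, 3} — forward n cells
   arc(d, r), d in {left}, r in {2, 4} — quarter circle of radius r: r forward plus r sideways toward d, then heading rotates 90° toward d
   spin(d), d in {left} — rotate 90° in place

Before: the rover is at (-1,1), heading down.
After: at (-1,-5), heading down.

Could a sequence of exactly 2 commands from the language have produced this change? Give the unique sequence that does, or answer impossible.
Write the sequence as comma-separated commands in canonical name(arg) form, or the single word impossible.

key: heading stays S — no command in the sequence turns
t0: at (-1,1), heading down
t=1 straight(3) ⇒ at (-1,-2), heading down
t=2 straight(3) ⇒ at (-1,-5), heading down
all 25 alternatives checked — unique.

straight(3), straight(3)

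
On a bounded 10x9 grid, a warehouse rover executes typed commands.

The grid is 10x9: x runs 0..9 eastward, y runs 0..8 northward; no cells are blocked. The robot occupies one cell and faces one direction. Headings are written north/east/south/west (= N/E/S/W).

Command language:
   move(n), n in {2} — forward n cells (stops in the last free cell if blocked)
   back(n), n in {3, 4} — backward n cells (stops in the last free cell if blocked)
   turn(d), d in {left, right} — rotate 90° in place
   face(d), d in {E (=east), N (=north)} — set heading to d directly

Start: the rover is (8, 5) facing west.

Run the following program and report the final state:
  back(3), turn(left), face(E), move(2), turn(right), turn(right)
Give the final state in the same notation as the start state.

(9, 5) facing west

begin: (8, 5) facing west
[1] after back(3): (9, 5) facing west
[2] after turn(left): (9, 5) facing south
[3] after face(E): (9, 5) facing east
[4] after move(2): (9, 5) facing east
[5] after turn(right): (9, 5) facing south
[6] after turn(right): (9, 5) facing west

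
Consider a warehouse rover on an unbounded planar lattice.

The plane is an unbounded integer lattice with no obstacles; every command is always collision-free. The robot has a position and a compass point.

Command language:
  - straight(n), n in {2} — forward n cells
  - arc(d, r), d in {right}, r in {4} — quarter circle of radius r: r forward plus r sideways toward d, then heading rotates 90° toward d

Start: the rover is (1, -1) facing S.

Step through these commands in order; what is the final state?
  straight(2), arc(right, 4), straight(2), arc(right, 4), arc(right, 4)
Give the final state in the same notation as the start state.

initial: (1, -1) facing S
[1] after straight(2): (1, -3) facing S
[2] after arc(right, 4): (-3, -7) facing W
[3] after straight(2): (-5, -7) facing W
[4] after arc(right, 4): (-9, -3) facing N
[5] after arc(right, 4): (-5, 1) facing E

(-5, 1) facing E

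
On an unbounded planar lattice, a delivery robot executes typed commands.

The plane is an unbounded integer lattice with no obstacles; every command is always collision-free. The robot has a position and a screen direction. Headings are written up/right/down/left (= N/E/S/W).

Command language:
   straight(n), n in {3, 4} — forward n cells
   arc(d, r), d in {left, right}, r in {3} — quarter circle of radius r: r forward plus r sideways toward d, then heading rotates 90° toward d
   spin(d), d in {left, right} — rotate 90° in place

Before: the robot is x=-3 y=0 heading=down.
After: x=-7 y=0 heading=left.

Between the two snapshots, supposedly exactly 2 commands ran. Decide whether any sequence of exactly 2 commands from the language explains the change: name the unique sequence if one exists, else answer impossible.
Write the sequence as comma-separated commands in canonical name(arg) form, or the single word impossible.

key: position moved to (-7,0) AND the heading swung to W — translation plus rotation needed
t0: x=-3 y=0 heading=down
t=1 spin(right) ⇒ x=-3 y=0 heading=left
t=2 straight(4) ⇒ x=-7 y=0 heading=left
uniquely the one of 36 2-step routes that fits.

spin(right), straight(4)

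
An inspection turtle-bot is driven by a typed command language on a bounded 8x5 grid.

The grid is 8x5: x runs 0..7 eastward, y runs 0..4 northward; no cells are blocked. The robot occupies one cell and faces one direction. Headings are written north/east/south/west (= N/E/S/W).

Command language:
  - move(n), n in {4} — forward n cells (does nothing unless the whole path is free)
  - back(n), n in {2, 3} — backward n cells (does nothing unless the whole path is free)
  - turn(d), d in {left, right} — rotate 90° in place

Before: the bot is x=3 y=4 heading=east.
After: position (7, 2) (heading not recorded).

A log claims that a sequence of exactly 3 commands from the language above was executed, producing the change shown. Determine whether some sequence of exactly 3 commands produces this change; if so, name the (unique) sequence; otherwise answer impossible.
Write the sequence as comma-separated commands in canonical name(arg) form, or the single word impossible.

move(4), turn(left), back(2)

key: running back(2) before move(4) would end elsewhere — order is forced
begin: x=3 y=4 heading=east
step 1 (move(4)): x=7 y=4 heading=east
step 2 (turn(left)): x=7 y=4 heading=north
step 3 (back(2)): x=7 y=2 heading=north
no other 3-command option fits: unique.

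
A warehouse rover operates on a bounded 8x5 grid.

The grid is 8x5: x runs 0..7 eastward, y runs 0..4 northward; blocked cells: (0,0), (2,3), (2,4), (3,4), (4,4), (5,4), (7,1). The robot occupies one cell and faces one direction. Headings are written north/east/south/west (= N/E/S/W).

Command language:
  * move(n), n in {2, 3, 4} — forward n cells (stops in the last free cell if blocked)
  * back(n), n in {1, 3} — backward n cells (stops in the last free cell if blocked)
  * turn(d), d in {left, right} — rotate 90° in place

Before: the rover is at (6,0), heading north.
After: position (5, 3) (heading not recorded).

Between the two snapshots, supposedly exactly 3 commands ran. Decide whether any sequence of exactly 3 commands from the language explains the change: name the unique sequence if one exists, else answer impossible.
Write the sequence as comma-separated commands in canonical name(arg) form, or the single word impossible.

key: order matters: swapping move(3) and back(1) lands elsewhere
from: at (6,0), heading north
1. move(3) → at (6,3), heading north
2. turn(right) → at (6,3), heading east
3. back(1) → at (5,3), heading east
uniquely the one of 343 3-step routes that fits.

move(3), turn(right), back(1)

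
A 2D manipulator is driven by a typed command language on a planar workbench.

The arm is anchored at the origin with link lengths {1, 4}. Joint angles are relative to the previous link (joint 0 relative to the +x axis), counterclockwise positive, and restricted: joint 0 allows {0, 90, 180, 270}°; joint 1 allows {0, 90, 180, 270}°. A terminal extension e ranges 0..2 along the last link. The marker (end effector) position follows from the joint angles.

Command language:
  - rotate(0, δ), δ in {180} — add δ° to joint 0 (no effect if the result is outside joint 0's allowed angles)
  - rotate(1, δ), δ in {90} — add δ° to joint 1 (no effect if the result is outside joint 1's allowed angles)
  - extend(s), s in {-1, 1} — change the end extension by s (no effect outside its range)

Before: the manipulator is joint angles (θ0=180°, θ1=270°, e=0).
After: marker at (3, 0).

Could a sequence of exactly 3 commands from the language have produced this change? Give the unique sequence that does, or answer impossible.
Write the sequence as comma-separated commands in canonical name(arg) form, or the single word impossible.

start: joint angles (θ0=180°, θ1=270°, e=0)
[1] after rotate(1, 90): joint angles (θ0=180°, θ1=0°, e=0)
[2] after rotate(1, 90): joint angles (θ0=180°, θ1=90°, e=0)
[3] after rotate(1, 90): joint angles (θ0=180°, θ1=180°, e=0)
no rival 3-sequence matches.

rotate(1, 90), rotate(1, 90), rotate(1, 90)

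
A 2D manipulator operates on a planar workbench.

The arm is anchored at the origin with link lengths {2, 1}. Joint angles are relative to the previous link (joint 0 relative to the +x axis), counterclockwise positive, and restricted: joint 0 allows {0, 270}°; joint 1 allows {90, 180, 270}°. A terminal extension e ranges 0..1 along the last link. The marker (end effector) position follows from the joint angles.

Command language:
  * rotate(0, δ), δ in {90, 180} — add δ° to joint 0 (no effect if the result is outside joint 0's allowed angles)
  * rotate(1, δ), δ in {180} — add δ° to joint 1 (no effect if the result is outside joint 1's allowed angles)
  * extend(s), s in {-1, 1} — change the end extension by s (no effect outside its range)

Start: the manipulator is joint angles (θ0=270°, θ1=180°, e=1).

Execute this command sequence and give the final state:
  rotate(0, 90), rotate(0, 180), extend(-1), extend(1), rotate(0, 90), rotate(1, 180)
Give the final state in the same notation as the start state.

joint angles (θ0=0°, θ1=180°, e=1)

begin: joint angles (θ0=270°, θ1=180°, e=1)
t=1 rotate(0, 90) ⇒ joint angles (θ0=0°, θ1=180°, e=1)
t=2 rotate(0, 180) ⇒ joint angles (θ0=0°, θ1=180°, e=1)
t=3 extend(-1) ⇒ joint angles (θ0=0°, θ1=180°, e=0)
t=4 extend(1) ⇒ joint angles (θ0=0°, θ1=180°, e=1)
t=5 rotate(0, 90) ⇒ joint angles (θ0=0°, θ1=180°, e=1)
t=6 rotate(1, 180) ⇒ joint angles (θ0=0°, θ1=180°, e=1)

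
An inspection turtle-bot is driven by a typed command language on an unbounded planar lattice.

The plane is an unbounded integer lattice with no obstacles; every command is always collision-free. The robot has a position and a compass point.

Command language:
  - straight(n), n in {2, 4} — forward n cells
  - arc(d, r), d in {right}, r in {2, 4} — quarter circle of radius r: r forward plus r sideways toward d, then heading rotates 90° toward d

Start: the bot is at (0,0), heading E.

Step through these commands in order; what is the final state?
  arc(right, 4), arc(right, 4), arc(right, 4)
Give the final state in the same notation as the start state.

at (-4,-4), heading N

begin: at (0,0), heading E
step 1 (arc(right, 4)): at (4,-4), heading S
step 2 (arc(right, 4)): at (0,-8), heading W
step 3 (arc(right, 4)): at (-4,-4), heading N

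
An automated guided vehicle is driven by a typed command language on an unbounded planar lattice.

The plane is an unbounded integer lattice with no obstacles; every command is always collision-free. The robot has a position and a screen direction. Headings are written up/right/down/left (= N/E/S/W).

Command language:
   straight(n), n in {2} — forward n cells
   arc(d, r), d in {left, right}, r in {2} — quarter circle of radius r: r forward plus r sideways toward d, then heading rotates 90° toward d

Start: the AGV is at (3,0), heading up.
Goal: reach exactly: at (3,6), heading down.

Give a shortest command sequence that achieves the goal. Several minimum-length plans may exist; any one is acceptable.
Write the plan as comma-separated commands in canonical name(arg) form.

arc(right, 2), arc(left, 2), straight(2), arc(left, 2), arc(left, 2)

initial: at (3,0), heading up
1. arc(right, 2) → at (5,2), heading right
2. arc(left, 2) → at (7,4), heading up
3. straight(2) → at (7,6), heading up
4. arc(left, 2) → at (5,8), heading left
5. arc(left, 2) → at (3,6), heading down
no 4-step plan works, so 5 is optimal.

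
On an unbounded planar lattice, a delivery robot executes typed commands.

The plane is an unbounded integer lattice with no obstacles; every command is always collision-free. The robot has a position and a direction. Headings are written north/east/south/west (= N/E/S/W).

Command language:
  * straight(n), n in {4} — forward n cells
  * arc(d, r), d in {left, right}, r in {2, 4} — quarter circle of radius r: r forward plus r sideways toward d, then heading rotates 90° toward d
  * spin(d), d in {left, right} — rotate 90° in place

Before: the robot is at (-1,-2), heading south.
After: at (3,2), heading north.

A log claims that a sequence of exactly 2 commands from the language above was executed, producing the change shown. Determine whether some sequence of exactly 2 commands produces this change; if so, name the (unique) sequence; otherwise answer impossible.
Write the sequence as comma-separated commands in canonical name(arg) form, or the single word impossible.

key: order matters: swapping spin(left) and arc(left, 4) lands elsewhere
t0: at (-1,-2), heading south
step 1 (spin(left)): at (-1,-2), heading east
step 2 (arc(left, 4)): at (3,2), heading north
all 49 alternatives checked — unique.

spin(left), arc(left, 4)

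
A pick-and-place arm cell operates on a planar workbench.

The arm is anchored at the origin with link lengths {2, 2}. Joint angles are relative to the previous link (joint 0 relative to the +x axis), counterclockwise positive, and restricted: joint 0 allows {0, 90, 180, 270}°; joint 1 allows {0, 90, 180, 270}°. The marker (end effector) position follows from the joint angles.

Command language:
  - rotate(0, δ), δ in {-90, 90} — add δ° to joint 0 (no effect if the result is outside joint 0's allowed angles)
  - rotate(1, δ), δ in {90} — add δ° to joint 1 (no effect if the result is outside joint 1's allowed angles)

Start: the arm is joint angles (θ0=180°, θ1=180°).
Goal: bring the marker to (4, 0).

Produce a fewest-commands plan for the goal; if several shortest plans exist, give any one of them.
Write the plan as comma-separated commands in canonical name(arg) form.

rotate(1, 90), rotate(1, 90), rotate(0, -90), rotate(0, -90)

begin: joint angles (θ0=180°, θ1=180°)
step 1 (rotate(1, 90)): joint angles (θ0=180°, θ1=270°)
step 2 (rotate(1, 90)): joint angles (θ0=180°, θ1=0°)
step 3 (rotate(0, -90)): joint angles (θ0=90°, θ1=0°)
step 4 (rotate(0, -90)): joint angles (θ0=0°, θ1=0°)
minimal: 4 command(s), checked below 4.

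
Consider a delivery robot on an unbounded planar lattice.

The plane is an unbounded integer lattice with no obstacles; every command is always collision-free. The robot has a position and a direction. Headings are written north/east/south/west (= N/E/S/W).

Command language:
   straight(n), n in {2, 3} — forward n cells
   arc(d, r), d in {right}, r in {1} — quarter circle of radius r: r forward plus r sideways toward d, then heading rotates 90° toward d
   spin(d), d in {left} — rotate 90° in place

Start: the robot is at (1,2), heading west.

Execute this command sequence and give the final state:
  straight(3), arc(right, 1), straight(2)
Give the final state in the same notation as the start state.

at (-3,5), heading north

start: at (1,2), heading west
[1] after straight(3): at (-2,2), heading west
[2] after arc(right, 1): at (-3,3), heading north
[3] after straight(2): at (-3,5), heading north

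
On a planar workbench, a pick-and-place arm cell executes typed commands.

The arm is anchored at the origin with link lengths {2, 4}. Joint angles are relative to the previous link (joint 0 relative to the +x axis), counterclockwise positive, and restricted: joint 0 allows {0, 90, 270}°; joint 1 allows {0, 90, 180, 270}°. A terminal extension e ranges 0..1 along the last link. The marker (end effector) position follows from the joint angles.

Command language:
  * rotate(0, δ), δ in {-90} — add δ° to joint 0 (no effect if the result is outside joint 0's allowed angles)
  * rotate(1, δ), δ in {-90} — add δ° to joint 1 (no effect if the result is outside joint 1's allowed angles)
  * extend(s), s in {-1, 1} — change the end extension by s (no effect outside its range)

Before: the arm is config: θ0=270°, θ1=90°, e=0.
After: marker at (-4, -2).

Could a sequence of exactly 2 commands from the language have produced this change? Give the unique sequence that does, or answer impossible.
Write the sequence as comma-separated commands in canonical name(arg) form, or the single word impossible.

begin: config: θ0=270°, θ1=90°, e=0
t=1 rotate(1, -90) ⇒ config: θ0=270°, θ1=0°, e=0
t=2 rotate(1, -90) ⇒ config: θ0=270°, θ1=270°, e=0
uniquely the one of 16 2-step routes that fits.

rotate(1, -90), rotate(1, -90)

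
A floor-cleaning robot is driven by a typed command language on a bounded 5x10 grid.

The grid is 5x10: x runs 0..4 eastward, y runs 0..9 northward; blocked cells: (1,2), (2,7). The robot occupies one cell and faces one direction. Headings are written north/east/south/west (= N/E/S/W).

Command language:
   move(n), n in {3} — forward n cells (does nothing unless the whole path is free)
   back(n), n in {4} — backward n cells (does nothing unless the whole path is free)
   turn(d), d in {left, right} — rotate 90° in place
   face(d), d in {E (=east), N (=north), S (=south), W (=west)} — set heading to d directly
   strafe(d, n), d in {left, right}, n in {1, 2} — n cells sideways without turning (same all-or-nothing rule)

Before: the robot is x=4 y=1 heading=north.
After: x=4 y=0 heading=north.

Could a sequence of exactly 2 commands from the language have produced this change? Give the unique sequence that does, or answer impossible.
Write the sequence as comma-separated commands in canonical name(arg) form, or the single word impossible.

key: running back(4) before move(3) would end elsewhere — order is forced
initial: x=4 y=1 heading=north
[1] after move(3): x=4 y=4 heading=north
[2] after back(4): x=4 y=0 heading=north
uniquely the one of 144 2-step routes that fits.

move(3), back(4)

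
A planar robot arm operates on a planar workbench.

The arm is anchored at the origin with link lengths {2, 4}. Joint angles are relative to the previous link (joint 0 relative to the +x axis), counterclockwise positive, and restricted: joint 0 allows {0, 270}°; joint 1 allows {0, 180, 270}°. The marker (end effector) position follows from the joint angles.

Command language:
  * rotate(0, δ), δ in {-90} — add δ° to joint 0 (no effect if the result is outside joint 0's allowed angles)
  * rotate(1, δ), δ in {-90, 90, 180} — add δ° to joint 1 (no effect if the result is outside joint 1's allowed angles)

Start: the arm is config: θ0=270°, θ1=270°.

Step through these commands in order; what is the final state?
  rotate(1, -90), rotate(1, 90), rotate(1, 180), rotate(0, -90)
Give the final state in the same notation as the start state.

config: θ0=270°, θ1=270°

from: config: θ0=270°, θ1=270°
step 1 (rotate(1, -90)): config: θ0=270°, θ1=180°
step 2 (rotate(1, 90)): config: θ0=270°, θ1=270°
step 3 (rotate(1, 180)): config: θ0=270°, θ1=270°
step 4 (rotate(0, -90)): config: θ0=270°, θ1=270°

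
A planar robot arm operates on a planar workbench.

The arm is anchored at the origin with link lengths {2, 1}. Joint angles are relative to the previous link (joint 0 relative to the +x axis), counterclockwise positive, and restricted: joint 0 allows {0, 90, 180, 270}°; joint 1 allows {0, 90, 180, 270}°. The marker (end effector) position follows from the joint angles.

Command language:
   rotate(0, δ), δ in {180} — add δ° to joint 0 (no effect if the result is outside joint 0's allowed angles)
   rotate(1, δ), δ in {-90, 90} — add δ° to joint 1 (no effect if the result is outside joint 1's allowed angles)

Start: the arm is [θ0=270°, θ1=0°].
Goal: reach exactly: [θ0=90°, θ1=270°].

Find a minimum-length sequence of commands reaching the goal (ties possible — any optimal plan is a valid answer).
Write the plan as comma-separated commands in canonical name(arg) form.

from: [θ0=270°, θ1=0°]
step 1 (rotate(0, 180)): [θ0=90°, θ1=0°]
step 2 (rotate(1, -90)): [θ0=90°, θ1=270°]
minimal: 2 command(s), checked below 2.

rotate(0, 180), rotate(1, -90)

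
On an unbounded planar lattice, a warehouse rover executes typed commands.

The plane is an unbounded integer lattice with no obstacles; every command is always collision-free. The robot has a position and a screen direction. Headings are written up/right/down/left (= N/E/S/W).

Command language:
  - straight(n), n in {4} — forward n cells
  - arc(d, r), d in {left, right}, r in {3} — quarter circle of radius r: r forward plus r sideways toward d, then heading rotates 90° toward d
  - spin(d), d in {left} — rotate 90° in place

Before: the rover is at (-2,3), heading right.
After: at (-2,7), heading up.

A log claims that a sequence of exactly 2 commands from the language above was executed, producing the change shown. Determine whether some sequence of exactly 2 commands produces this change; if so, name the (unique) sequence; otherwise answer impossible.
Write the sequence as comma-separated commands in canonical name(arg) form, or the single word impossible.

key: position moved to (-2,7) AND the heading swung to N — translation plus rotation needed
start: at (-2,3), heading right
[1] after spin(left): at (-2,3), heading up
[2] after straight(4): at (-2,7), heading up
all 16 alternatives checked — unique.

spin(left), straight(4)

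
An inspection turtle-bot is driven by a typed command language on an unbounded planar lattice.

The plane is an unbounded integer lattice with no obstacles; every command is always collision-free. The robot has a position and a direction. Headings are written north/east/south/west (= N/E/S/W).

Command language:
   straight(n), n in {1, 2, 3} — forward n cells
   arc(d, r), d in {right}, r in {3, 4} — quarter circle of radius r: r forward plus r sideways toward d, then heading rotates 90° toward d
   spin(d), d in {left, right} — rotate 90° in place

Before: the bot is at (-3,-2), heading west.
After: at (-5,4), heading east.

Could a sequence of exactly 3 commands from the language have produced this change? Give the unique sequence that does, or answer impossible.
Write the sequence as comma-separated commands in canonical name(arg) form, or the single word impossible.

straight(2), arc(right, 3), arc(right, 3)

key: running arc(right, 3) before straight(2) would end elsewhere — order is forced
initial: at (-3,-2), heading west
1. straight(2) → at (-5,-2), heading west
2. arc(right, 3) → at (-8,1), heading north
3. arc(right, 3) → at (-5,4), heading east
uniquely the one of 343 3-step routes that fits.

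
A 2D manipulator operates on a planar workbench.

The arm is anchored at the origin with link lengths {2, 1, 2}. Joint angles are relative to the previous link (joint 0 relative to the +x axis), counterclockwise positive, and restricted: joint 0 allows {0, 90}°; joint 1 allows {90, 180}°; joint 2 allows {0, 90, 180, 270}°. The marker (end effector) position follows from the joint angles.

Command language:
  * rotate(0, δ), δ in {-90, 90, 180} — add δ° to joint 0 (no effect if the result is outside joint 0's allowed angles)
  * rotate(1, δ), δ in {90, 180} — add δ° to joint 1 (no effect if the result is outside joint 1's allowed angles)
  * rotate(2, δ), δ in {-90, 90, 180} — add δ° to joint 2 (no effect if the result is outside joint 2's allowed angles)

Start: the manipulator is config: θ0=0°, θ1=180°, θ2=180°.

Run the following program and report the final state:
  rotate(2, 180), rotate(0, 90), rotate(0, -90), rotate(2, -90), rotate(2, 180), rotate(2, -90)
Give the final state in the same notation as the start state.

begin: config: θ0=0°, θ1=180°, θ2=180°
step 1 (rotate(2, 180)): config: θ0=0°, θ1=180°, θ2=0°
step 2 (rotate(0, 90)): config: θ0=90°, θ1=180°, θ2=0°
step 3 (rotate(0, -90)): config: θ0=0°, θ1=180°, θ2=0°
step 4 (rotate(2, -90)): config: θ0=0°, θ1=180°, θ2=270°
step 5 (rotate(2, 180)): config: θ0=0°, θ1=180°, θ2=90°
step 6 (rotate(2, -90)): config: θ0=0°, θ1=180°, θ2=0°

config: θ0=0°, θ1=180°, θ2=0°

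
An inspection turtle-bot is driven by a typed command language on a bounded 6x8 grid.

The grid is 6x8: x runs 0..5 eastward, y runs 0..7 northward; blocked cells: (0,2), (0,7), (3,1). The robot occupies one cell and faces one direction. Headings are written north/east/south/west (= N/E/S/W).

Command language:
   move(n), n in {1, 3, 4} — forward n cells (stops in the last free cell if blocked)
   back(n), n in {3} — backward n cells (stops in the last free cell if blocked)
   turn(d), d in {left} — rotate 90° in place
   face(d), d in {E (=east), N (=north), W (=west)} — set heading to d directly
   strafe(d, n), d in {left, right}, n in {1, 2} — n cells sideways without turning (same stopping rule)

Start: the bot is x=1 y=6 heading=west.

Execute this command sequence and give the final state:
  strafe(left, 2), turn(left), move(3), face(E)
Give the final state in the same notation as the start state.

start: x=1 y=6 heading=west
1. strafe(left, 2) → x=1 y=4 heading=west
2. turn(left) → x=1 y=4 heading=south
3. move(3) → x=1 y=1 heading=south
4. face(E) → x=1 y=1 heading=east

x=1 y=1 heading=east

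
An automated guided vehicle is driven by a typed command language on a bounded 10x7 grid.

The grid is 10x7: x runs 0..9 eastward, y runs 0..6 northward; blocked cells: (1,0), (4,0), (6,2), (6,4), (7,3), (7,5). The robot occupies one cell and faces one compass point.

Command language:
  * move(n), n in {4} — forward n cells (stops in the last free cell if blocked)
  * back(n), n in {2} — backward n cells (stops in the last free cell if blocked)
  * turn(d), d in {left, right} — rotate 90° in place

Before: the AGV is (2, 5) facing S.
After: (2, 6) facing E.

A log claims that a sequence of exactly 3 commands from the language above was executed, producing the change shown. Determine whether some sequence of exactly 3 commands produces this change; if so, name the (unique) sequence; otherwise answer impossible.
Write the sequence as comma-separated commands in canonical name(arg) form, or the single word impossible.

back(2), back(2), turn(left)

key: order matters: swapping back(2) and turn(left) lands elsewhere
t0: (2, 5) facing S
t=1 back(2) ⇒ (2, 6) facing S
t=2 back(2) ⇒ (2, 6) facing S
t=3 turn(left) ⇒ (2, 6) facing E
uniquely the one of 64 3-step routes that fits.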